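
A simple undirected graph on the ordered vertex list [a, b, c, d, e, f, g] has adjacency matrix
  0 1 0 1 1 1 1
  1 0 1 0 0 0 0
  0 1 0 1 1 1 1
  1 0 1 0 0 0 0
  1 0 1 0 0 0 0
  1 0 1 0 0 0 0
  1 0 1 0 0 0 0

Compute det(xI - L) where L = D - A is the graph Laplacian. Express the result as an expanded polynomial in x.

x^7 - 20x^6 + 155x^5 - 600x^4 + 1240x^3 - 1312x^2 + 560x

Each diagonal entry of L is the vertex degree and each off-diagonal entry is -1 where an edge is present, 0 otherwise; in the order [a, b, c, d, e, f, g] the diagonal is [5, 2, 5, 2, 2, 2, 2]. L has integer entries, so p(x) = det(xI - L) has integer coefficients. Expanding the determinant yields x^7 - 20x^6 + 155x^5 - 600x^4 + 1240x^3 - 1312x^2 + 560x. The constant term is 0 because L is singular (the all-ones vector lies in its kernel). By the matrix-tree theorem the graph has (1/7) * product of the nonzero eigenvalues = 80 spanning trees.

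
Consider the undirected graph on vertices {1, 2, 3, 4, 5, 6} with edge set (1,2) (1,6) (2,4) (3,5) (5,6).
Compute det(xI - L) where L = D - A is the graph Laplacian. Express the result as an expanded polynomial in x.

Reading degrees in the order [1, 2, 3, 4, 5, 6] gives [2, 2, 1, 1, 2, 2]; set D = diag(2, 2, 1, 1, 2, 2) and form L = D - A. Computing det(xI - L) by cofactor expansion (or equivalently via sum-over-permutations) gives x^6 - 10x^5 + 36x^4 - 56x^3 + 35x^2 - 6x. The constant term is 0 because L is singular (the all-ones vector lies in its kernel). The eigenvalues sum to 10, which equals trace(L) = 2|E|. The largest eigenvalue, 3.7321, is at most the vertex count 6.

x^6 - 10x^5 + 36x^4 - 56x^3 + 35x^2 - 6x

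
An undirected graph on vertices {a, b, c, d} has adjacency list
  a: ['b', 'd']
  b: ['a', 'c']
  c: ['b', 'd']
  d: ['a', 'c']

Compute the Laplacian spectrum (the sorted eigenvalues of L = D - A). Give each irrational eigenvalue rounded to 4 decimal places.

Reading degrees in the order [a, b, c, d] gives [2, 2, 2, 2]; set D = diag(2, 2, 2, 2) and form L = D - A. L is symmetric positive semidefinite, so every eigenvalue is real and nonnegative. The single zero eigenvalue shows the graph is connected.

[0, 2, 2, 4]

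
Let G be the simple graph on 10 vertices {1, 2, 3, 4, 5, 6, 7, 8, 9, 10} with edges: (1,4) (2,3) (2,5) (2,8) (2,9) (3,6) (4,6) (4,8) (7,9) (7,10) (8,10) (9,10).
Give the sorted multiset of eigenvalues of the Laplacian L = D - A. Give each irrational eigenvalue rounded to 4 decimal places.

Reading degrees in the order [1, 2, 3, 4, 5, 6, 7, 8, 9, 10] gives [1, 4, 2, 3, 1, 2, 2, 3, 3, 3]; set D = diag(1, 4, 2, 3, 1, 2, 2, 3, 3, 3) and form L = D - A. Diagonalising L (or applying a numerical eigensolver to the 10x10 matrix) gives the spectrum above. There is one zero in the spectrum, matching the 1 component.

[0, 0.4446, 0.7035, 1, 2.1046, 2.4145, 3.4434, 3.7439, 4.4775, 5.6681]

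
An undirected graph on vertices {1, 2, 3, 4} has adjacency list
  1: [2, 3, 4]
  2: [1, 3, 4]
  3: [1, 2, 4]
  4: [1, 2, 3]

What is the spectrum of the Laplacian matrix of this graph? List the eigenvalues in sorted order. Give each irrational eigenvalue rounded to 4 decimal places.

Reading degrees in the order [1, 2, 3, 4] gives [3, 3, 3, 3]; set D = diag(3, 3, 3, 3) and form L = D - A. Diagonalising L (or applying a numerical eigensolver to the 4x4 matrix) gives the spectrum above. The single zero eigenvalue shows the graph is connected. By the matrix-tree theorem the graph has (1/4) * product of the nonzero eigenvalues = 16 spanning trees. The eigenvalues sum to 12, which equals trace(L) = 2|E|.

[0, 4, 4, 4]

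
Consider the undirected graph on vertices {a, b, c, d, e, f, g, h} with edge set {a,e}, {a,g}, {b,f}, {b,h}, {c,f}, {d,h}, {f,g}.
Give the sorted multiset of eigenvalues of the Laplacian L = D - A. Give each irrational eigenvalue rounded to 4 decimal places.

[0, 0.1981, 0.4915, 1.3204, 1.5550, 2.8258, 3.2470, 4.3623]

With the vertex order [a, b, c, d, e, f, g, h], the degrees are [2, 2, 1, 1, 1, 3, 2, 2], giving D = diag(2, 2, 1, 1, 1, 3, 2, 2) and L = D - A. L is symmetric positive semidefinite, so every eigenvalue is real and nonnegative. There is one zero in the spectrum, matching the 1 component.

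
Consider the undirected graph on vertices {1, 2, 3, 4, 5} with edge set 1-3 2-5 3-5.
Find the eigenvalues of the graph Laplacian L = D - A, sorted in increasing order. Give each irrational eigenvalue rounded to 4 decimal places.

[0, 0, 0.5858, 2, 3.4142]

Each diagonal entry of L is the vertex degree and each off-diagonal entry is -1 where an edge is present, 0 otherwise; in the order [1, 2, 3, 4, 5] the diagonal is [1, 1, 2, 0, 2]. The multiplicity of 0 as a Laplacian eigenvalue equals the number of connected components. The 2 zero eigenvalues correspond to the 2 connected components. There are 2 zeros in the spectrum, matching the 2 components. The largest eigenvalue, 3.4142, is at most the vertex count 5.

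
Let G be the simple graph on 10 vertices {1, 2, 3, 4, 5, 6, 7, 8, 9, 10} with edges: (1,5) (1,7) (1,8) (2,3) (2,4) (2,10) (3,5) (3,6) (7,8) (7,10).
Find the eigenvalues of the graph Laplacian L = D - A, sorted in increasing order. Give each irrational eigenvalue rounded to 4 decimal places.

[0, 0, 0.4679, 0.5995, 1.4136, 1.6527, 3, 3.8794, 4.1332, 4.8538]

Each diagonal entry of L is the vertex degree and each off-diagonal entry is -1 where an edge is present, 0 otherwise; in the order [1, 2, 3, 4, 5, 6, 7, 8, 9, 10] the diagonal is [3, 3, 3, 1, 2, 1, 3, 2, 0, 2]. The multiplicity of 0 as a Laplacian eigenvalue equals the number of connected components. The 2 zero eigenvalues correspond to the 2 connected components. There are 2 zeros in the spectrum, matching the 2 components.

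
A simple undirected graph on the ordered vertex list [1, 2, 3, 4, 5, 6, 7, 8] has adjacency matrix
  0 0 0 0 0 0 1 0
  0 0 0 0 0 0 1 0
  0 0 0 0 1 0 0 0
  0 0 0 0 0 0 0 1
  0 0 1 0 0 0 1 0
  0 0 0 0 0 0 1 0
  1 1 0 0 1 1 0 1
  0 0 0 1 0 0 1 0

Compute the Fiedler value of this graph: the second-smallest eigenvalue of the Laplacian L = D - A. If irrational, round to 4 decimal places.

With the vertex order [1, 2, 3, 4, 5, 6, 7, 8], the degrees are [1, 1, 1, 1, 2, 1, 5, 2], giving D = diag(1, 1, 1, 1, 2, 1, 5, 2) and L = D - A. Computing the eigenvalues of L and sorting gives [0, 0.3820, 0.5607, 1, 1, 2.3389, 2.6180, 6.1004]. The Fiedler value lambda_2 = 0.3820 is strictly positive, so the graph is connected. By the matrix-tree theorem the graph has (1/8) * product of the nonzero eigenvalues = 1 spanning tree. There is one zero in the spectrum, matching the 1 component.

0.3820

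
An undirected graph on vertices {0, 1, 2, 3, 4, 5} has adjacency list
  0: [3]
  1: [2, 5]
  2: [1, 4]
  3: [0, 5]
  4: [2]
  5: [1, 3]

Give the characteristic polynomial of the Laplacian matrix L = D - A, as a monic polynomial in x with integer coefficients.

Each diagonal entry of L is the vertex degree and each off-diagonal entry is -1 where an edge is present, 0 otherwise; in the order [0, 1, 2, 3, 4, 5] the diagonal is [1, 2, 2, 2, 1, 2]. L has integer entries, so p(x) = det(xI - L) has integer coefficients. Expanding the determinant yields x^6 - 10x^5 + 36x^4 - 56x^3 + 35x^2 - 6x. The coefficient of x^5 equals -trace(L) = -10, matching the sum of degrees. By the matrix-tree theorem the graph has (1/6) * product of the nonzero eigenvalues = 1 spanning tree.

x^6 - 10x^5 + 36x^4 - 56x^3 + 35x^2 - 6x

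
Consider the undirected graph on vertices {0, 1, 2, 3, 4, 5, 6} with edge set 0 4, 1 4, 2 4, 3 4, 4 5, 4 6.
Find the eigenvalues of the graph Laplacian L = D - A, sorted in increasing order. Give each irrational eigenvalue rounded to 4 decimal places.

[0, 1, 1, 1, 1, 1, 7]

With the vertex order [0, 1, 2, 3, 4, 5, 6], the degrees are [1, 1, 1, 1, 6, 1, 1], giving D = diag(1, 1, 1, 1, 6, 1, 1) and L = D - A. The multiplicity of 0 as a Laplacian eigenvalue equals the number of connected components.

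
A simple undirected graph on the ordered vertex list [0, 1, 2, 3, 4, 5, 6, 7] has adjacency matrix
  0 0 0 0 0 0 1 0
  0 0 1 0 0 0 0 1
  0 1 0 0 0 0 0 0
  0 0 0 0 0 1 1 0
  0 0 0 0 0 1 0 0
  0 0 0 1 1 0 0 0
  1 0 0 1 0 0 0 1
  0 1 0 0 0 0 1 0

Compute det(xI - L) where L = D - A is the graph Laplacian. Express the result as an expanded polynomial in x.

x^8 - 14x^7 + 77x^6 - 212x^5 + 308x^4 - 228x^3 + 75x^2 - 8x

With the vertex order [0, 1, 2, 3, 4, 5, 6, 7], the degrees are [1, 2, 1, 2, 1, 2, 3, 2], giving D = diag(1, 2, 1, 2, 1, 2, 3, 2) and L = D - A. Computing det(xI - L) by cofactor expansion (or equivalently via sum-over-permutations) gives x^8 - 14x^7 + 77x^6 - 212x^5 + 308x^4 - 228x^3 + 75x^2 - 8x. The coefficient of x^7 equals -trace(L) = -14, matching the sum of degrees. The largest eigenvalue, 4.3623, is at most the vertex count 8. There is one zero in the spectrum, matching the 1 component.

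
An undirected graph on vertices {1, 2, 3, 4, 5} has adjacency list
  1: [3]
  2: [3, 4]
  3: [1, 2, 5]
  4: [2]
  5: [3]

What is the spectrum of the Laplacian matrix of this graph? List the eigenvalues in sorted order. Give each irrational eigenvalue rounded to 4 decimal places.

With the vertex order [1, 2, 3, 4, 5], the degrees are [1, 2, 3, 1, 1], giving D = diag(1, 2, 3, 1, 1) and L = D - A. L is symmetric positive semidefinite, so every eigenvalue is real and nonnegative. The eigenvalues sum to 8, which equals trace(L) = 2|E|.

[0, 0.5188, 1, 2.3111, 4.1701]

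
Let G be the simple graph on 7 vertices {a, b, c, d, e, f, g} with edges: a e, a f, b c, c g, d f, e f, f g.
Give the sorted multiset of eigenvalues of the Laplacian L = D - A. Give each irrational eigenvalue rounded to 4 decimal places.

With the vertex order [a, b, c, d, e, f, g], the degrees are [2, 1, 2, 1, 2, 4, 2], giving D = diag(2, 1, 2, 1, 2, 4, 2) and L = D - A. The multiplicity of 0 as a Laplacian eigenvalue equals the number of connected components. The eigenvalues sum to 14, which equals trace(L) = 2|E|. The largest eigenvalue, 5.0965, is at most the vertex count 7.

[0, 0.2955, 1, 1.4911, 3, 3.1169, 5.0965]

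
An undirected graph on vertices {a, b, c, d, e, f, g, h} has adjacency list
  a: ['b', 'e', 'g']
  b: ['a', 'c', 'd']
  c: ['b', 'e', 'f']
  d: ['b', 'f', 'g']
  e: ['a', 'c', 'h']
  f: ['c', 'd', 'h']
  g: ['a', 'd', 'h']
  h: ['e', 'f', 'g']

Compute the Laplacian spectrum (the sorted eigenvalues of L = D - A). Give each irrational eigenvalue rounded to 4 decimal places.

Reading degrees in the order [a, b, c, d, e, f, g, h] gives [3, 3, 3, 3, 3, 3, 3, 3]; set D = diag(3, 3, 3, 3, 3, 3, 3, 3) and form L = D - A. L is symmetric positive semidefinite, so every eigenvalue is real and nonnegative. The single zero eigenvalue shows the graph is connected. The largest eigenvalue, 6, is at most the vertex count 8.

[0, 2, 2, 2, 4, 4, 4, 6]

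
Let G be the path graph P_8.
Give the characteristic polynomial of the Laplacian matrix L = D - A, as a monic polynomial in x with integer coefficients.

The graph has 8 vertices and degree multiset [2, 2, 2, 2, 2, 2, 1, 1]; D is the diagonal matrix of degrees and L = D - A. Computing det(xI - L) by cofactor expansion (or equivalently via sum-over-permutations) gives x^8 - 14x^7 + 78x^6 - 220x^5 + 330x^4 - 252x^3 + 84x^2 - 8x. Since p(0) = det(-L) = 0, x divides p(x). There is one zero in the spectrum, matching the 1 component.

x^8 - 14x^7 + 78x^6 - 220x^5 + 330x^4 - 252x^3 + 84x^2 - 8x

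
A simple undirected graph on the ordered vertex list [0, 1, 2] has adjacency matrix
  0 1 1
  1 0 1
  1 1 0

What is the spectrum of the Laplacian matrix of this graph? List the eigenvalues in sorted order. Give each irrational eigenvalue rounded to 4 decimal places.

With the vertex order [0, 1, 2], the degrees are [2, 2, 2], giving D = diag(2, 2, 2) and L = D - A. The multiplicity of 0 as a Laplacian eigenvalue equals the number of connected components. The largest eigenvalue, 3, is at most the vertex count 3. There is one zero in the spectrum, matching the 1 component.

[0, 3, 3]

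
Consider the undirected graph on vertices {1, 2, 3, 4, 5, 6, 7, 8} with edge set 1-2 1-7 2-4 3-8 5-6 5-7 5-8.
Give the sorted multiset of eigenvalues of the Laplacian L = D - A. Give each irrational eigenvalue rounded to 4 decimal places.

With the vertex order [1, 2, 3, 4, 5, 6, 7, 8], the degrees are [2, 2, 1, 1, 3, 1, 2, 2], giving D = diag(2, 2, 1, 1, 3, 1, 2, 2) and L = D - A. The multiplicity of 0 as a Laplacian eigenvalue equals the number of connected components. The eigenvalues sum to 14, which equals trace(L) = 2|E|.

[0, 0.1864, 0.5858, 1, 2, 2.4707, 3.4142, 4.3429]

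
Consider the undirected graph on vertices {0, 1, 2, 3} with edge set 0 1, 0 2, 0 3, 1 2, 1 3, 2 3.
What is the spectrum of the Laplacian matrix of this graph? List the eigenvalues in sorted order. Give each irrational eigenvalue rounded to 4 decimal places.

[0, 4, 4, 4]

Reading degrees in the order [0, 1, 2, 3] gives [3, 3, 3, 3]; set D = diag(3, 3, 3, 3) and form L = D - A. The multiplicity of 0 as a Laplacian eigenvalue equals the number of connected components.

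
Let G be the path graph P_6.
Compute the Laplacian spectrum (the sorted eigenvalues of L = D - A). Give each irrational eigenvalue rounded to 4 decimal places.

[0, 0.2679, 1, 2, 3, 3.7321]

The graph has 6 vertices and degree multiset [2, 2, 2, 2, 1, 1]; D is the diagonal matrix of degrees and L = D - A. Diagonalising L (or applying a numerical eigensolver to the 6x6 matrix) gives the spectrum above. By the matrix-tree theorem the graph has (1/6) * product of the nonzero eigenvalues = 1 spanning tree.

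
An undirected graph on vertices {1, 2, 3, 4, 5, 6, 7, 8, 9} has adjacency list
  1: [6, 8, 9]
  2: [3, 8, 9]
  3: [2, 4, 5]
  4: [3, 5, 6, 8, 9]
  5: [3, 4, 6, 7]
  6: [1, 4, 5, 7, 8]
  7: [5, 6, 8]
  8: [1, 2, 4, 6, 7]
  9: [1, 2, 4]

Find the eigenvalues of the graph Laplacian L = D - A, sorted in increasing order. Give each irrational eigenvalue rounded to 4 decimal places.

[0, 1.8199, 2.0434, 3.2397, 3.7006, 4.6281, 5.1342, 6.3256, 7.1083]

Reading degrees in the order [1, 2, 3, 4, 5, 6, 7, 8, 9] gives [3, 3, 3, 5, 4, 5, 3, 5, 3]; set D = diag(3, 3, 3, 5, 4, 5, 3, 5, 3) and form L = D - A. The multiplicity of 0 as a Laplacian eigenvalue equals the number of connected components. The single zero eigenvalue shows the graph is connected. The largest eigenvalue, 7.1083, is at most the vertex count 9. There is one zero in the spectrum, matching the 1 component.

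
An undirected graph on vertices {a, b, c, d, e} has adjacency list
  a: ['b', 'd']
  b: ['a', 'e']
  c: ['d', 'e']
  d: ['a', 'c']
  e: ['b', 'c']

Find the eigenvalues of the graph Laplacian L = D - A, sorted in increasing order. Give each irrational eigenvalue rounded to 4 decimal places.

Each diagonal entry of L is the vertex degree and each off-diagonal entry is -1 where an edge is present, 0 otherwise; in the order [a, b, c, d, e] the diagonal is [2, 2, 2, 2, 2]. Since every row of L sums to 0, the all-ones vector is in the kernel and 0 is an eigenvalue. There is one zero in the spectrum, matching the 1 component. By the matrix-tree theorem the graph has (1/5) * product of the nonzero eigenvalues = 5 spanning trees.

[0, 1.3820, 1.3820, 3.6180, 3.6180]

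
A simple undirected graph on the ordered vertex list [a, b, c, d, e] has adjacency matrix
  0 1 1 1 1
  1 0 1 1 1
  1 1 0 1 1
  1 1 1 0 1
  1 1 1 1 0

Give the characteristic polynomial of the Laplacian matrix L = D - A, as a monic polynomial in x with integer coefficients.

x^5 - 20x^4 + 150x^3 - 500x^2 + 625x

Reading degrees in the order [a, b, c, d, e] gives [4, 4, 4, 4, 4]; set D = diag(4, 4, 4, 4, 4) and form L = D - A. L has integer entries, so p(x) = det(xI - L) has integer coefficients. Expanding the determinant yields x^5 - 20x^4 + 150x^3 - 500x^2 + 625x. The coefficient of x^4 equals -trace(L) = -20, matching the sum of degrees. The eigenvalues sum to 20, which equals trace(L) = 2|E|. The largest eigenvalue, 5, is at most the vertex count 5.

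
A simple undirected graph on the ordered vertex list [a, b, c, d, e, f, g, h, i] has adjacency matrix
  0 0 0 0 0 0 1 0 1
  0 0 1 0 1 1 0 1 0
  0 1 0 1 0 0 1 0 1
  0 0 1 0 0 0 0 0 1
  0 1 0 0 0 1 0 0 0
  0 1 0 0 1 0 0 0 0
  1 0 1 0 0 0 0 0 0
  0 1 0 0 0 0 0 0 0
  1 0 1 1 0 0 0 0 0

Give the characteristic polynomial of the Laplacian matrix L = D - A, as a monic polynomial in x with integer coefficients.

With the vertex order [a, b, c, d, e, f, g, h, i], the degrees are [2, 4, 4, 2, 2, 2, 2, 1, 3], giving D = diag(2, 4, 4, 2, 2, 2, 2, 1, 3) and L = D - A. Computing det(xI - L) by cofactor expansion (or equivalently via sum-over-permutations) gives x^9 - 22x^8 + 200x^7 - 974x^6 + 2750x^5 - 4540x^4 + 4184x^3 - 1896x^2 + 297x. The coefficient of x^8 equals -trace(L) = -22, matching the sum of degrees. There is one zero in the spectrum, matching the 1 component. The eigenvalues sum to 22, which equals trace(L) = 2|E|.

x^9 - 22x^8 + 200x^7 - 974x^6 + 2750x^5 - 4540x^4 + 4184x^3 - 1896x^2 + 297x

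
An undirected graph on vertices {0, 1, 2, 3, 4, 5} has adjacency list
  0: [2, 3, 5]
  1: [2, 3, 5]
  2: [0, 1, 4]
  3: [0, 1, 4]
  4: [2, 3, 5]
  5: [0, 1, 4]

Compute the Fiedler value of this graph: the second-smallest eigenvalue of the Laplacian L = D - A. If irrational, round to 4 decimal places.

Each diagonal entry of L is the vertex degree and each off-diagonal entry is -1 where an edge is present, 0 otherwise; in the order [0, 1, 2, 3, 4, 5] the diagonal is [3, 3, 3, 3, 3, 3]. The smallest Laplacian eigenvalue is always 0. The next one, lambda_2 = 3, measures how hard the graph is to disconnect: larger values mean better connectivity. The largest eigenvalue, 6, is at most the vertex count 6. By the matrix-tree theorem the graph has (1/6) * product of the nonzero eigenvalues = 81 spanning trees.

3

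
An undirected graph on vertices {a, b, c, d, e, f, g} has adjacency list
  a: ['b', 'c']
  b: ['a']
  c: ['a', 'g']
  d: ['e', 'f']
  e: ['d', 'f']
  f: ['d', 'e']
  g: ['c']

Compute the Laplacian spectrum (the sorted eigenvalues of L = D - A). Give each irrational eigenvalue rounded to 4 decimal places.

With the vertex order [a, b, c, d, e, f, g], the degrees are [2, 1, 2, 2, 2, 2, 1], giving D = diag(2, 1, 2, 2, 2, 2, 1) and L = D - A. The multiplicity of 0 as a Laplacian eigenvalue equals the number of connected components. The 2 zero eigenvalues correspond to the 2 connected components. The largest eigenvalue, 3.4142, is at most the vertex count 7.

[0, 0, 0.5858, 2, 3, 3, 3.4142]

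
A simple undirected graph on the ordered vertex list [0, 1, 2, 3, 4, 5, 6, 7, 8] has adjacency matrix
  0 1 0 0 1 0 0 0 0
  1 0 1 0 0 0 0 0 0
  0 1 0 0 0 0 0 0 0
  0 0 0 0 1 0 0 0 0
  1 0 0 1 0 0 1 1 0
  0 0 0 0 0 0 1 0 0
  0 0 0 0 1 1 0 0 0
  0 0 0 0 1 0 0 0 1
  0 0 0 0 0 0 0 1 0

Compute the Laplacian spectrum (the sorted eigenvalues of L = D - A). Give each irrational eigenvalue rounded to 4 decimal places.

With the vertex order [0, 1, 2, 3, 4, 5, 6, 7, 8], the degrees are [2, 2, 1, 1, 4, 1, 2, 2, 1], giving D = diag(2, 2, 1, 1, 4, 1, 2, 2, 1) and L = D - A. Since every row of L sums to 0, the all-ones vector is in the kernel and 0 is an eigenvalue.

[0, 0.2398, 0.3820, 0.7199, 1.4240, 2.2032, 2.6180, 3.1692, 5.2439]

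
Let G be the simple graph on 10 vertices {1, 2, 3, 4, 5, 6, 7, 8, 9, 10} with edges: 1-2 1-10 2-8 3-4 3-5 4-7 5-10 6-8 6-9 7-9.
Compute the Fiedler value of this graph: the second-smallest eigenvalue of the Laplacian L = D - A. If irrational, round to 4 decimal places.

Each diagonal entry of L is the vertex degree and each off-diagonal entry is -1 where an edge is present, 0 otherwise; in the order [1, 2, 3, 4, 5, 6, 7, 8, 9, 10] the diagonal is [2, 2, 2, 2, 2, 2, 2, 2, 2, 2]. The smallest Laplacian eigenvalue is always 0. The next one, lambda_2 = 0.3820, measures how hard the graph is to disconnect: larger values mean better connectivity. The largest eigenvalue, 4, is at most the vertex count 10. By the matrix-tree theorem the graph has (1/10) * product of the nonzero eigenvalues = 10 spanning trees.

0.3820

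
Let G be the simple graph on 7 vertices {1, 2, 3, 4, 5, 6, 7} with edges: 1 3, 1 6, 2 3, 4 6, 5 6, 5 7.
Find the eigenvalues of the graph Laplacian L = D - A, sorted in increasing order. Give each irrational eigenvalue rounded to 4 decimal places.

With the vertex order [1, 2, 3, 4, 5, 6, 7], the degrees are [2, 1, 2, 1, 2, 3, 1], giving D = diag(2, 1, 2, 1, 2, 3, 1) and L = D - A. Diagonalising L (or applying a numerical eigensolver to the 7x7 matrix) gives the spectrum above. The single zero eigenvalue shows the graph is connected. The largest eigenvalue, 4.3342, is at most the vertex count 7.

[0, 0.2603, 0.6262, 1.4055, 2.2742, 3.0996, 4.3342]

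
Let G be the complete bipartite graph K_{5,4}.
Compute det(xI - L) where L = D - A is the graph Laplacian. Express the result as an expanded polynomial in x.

x^9 - 40x^8 + 690x^7 - 6720x^6 + 40485x^5 - 154704x^4 + 366560x^3 - 492800x^2 + 288000x

The graph has 9 vertices and degree multiset [5, 5, 5, 5, 4, 4, 4, 4, 4]; D is the diagonal matrix of degrees and L = D - A. L has integer entries, so p(x) = det(xI - L) has integer coefficients. Expanding the determinant yields x^9 - 40x^8 + 690x^7 - 6720x^6 + 40485x^5 - 154704x^4 + 366560x^3 - 492800x^2 + 288000x. The constant term is 0 because L is singular (the all-ones vector lies in its kernel).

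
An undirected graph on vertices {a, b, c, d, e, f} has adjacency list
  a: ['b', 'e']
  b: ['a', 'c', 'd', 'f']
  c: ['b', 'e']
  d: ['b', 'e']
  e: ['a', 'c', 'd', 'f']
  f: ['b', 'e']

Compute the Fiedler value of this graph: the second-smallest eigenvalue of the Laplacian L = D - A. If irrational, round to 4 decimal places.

Reading degrees in the order [a, b, c, d, e, f] gives [2, 4, 2, 2, 4, 2]; set D = diag(2, 4, 2, 2, 4, 2) and form L = D - A. The smallest Laplacian eigenvalue is always 0. The next one, lambda_2 = 2, measures how hard the graph is to disconnect: larger values mean better connectivity. By the matrix-tree theorem the graph has (1/6) * product of the nonzero eigenvalues = 32 spanning trees. The eigenvalues sum to 16, which equals trace(L) = 2|E|.

2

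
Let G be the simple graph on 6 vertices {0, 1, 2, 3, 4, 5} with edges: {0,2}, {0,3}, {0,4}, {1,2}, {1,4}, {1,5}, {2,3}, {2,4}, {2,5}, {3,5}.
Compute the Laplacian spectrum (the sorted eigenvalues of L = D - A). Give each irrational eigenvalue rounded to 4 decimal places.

Each diagonal entry of L is the vertex degree and each off-diagonal entry is -1 where an edge is present, 0 otherwise; in the order [0, 1, 2, 3, 4, 5] the diagonal is [3, 3, 5, 3, 3, 3]. The multiplicity of 0 as a Laplacian eigenvalue equals the number of connected components. The single zero eigenvalue shows the graph is connected. The eigenvalues sum to 20, which equals trace(L) = 2|E|.

[0, 2.3820, 2.3820, 4.6180, 4.6180, 6]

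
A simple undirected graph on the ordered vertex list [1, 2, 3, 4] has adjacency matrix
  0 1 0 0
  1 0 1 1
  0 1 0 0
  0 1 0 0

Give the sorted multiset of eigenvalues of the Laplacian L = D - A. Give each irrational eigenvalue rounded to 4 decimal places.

[0, 1, 1, 4]

Reading degrees in the order [1, 2, 3, 4] gives [1, 3, 1, 1]; set D = diag(1, 3, 1, 1) and form L = D - A. The multiplicity of 0 as a Laplacian eigenvalue equals the number of connected components. The largest eigenvalue, 4, is at most the vertex count 4. By the matrix-tree theorem the graph has (1/4) * product of the nonzero eigenvalues = 1 spanning tree.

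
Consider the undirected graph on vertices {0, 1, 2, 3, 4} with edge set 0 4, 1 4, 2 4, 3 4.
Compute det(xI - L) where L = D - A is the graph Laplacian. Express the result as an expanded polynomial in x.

x^5 - 8x^4 + 18x^3 - 16x^2 + 5x

Reading degrees in the order [0, 1, 2, 3, 4] gives [1, 1, 1, 1, 4]; set D = diag(1, 1, 1, 1, 4) and form L = D - A. The eigenvalues of L are [0, 1, 1, 1, 5]; the characteristic polynomial is the product of (x - lambda_i), which multiplies out to x^5 - 8x^4 + 18x^3 - 16x^2 + 5x. The coefficient of x^4 equals -trace(L) = -8, matching the sum of degrees. The eigenvalues sum to 8, which equals trace(L) = 2|E|.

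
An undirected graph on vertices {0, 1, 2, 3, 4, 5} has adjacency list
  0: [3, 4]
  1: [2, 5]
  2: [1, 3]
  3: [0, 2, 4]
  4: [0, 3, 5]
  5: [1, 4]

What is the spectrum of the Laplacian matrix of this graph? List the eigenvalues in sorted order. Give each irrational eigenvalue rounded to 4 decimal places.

[0, 1, 1.5858, 3, 4, 4.4142]

With the vertex order [0, 1, 2, 3, 4, 5], the degrees are [2, 2, 2, 3, 3, 2], giving D = diag(2, 2, 2, 3, 3, 2) and L = D - A. The multiplicity of 0 as a Laplacian eigenvalue equals the number of connected components. The single zero eigenvalue shows the graph is connected.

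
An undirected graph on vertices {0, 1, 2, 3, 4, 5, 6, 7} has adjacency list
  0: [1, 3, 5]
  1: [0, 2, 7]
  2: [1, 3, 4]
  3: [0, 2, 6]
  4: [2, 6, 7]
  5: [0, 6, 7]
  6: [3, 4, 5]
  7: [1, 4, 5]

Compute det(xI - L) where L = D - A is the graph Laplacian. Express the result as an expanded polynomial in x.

x^8 - 24x^7 + 240x^6 - 1296x^5 + 4080x^4 - 7488x^3 + 7424x^2 - 3072x

With the vertex order [0, 1, 2, 3, 4, 5, 6, 7], the degrees are [3, 3, 3, 3, 3, 3, 3, 3], giving D = diag(3, 3, 3, 3, 3, 3, 3, 3) and L = D - A. The eigenvalues of L are [0, 2, 2, 2, 4, 4, 4, 6]; the characteristic polynomial is the product of (x - lambda_i), which multiplies out to x^8 - 24x^7 + 240x^6 - 1296x^5 + 4080x^4 - 7488x^3 + 7424x^2 - 3072x. The coefficient of x^7 equals -trace(L) = -24, matching the sum of degrees. The eigenvalues sum to 24, which equals trace(L) = 2|E|. The largest eigenvalue, 6, is at most the vertex count 8.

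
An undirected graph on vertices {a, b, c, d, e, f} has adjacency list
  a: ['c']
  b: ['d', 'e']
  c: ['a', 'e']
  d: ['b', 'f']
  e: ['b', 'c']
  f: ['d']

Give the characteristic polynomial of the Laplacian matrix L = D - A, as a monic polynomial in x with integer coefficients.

x^6 - 10x^5 + 36x^4 - 56x^3 + 35x^2 - 6x

Reading degrees in the order [a, b, c, d, e, f] gives [1, 2, 2, 2, 2, 1]; set D = diag(1, 2, 2, 2, 2, 1) and form L = D - A. L has integer entries, so p(x) = det(xI - L) has integer coefficients. Expanding the determinant yields x^6 - 10x^5 + 36x^4 - 56x^3 + 35x^2 - 6x. The coefficient of x^5 equals -trace(L) = -10, matching the sum of degrees. The eigenvalues sum to 10, which equals trace(L) = 2|E|.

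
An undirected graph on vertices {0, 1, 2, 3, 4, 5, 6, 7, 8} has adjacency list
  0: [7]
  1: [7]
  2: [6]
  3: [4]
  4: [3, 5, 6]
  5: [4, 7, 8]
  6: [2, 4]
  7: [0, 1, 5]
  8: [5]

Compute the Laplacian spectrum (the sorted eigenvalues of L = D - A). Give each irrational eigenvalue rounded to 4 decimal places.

Reading degrees in the order [0, 1, 2, 3, 4, 5, 6, 7, 8] gives [1, 1, 1, 1, 3, 3, 2, 3, 1]; set D = diag(1, 1, 1, 1, 3, 3, 2, 3, 1) and form L = D - A. L is symmetric positive semidefinite, so every eigenvalue is real and nonnegative. The largest eigenvalue, 4.8468, is at most the vertex count 9.

[0, 0.2118, 0.5546, 0.7223, 1, 2.0782, 2.7338, 3.8525, 4.8468]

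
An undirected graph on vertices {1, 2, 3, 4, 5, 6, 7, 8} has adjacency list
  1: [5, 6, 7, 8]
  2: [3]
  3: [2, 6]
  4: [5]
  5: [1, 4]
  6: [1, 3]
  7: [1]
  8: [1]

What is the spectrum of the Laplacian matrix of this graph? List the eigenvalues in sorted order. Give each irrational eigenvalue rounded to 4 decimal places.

[0, 0.2538, 0.5472, 1, 1.4689, 2.4066, 3.1504, 5.1732]

Reading degrees in the order [1, 2, 3, 4, 5, 6, 7, 8] gives [4, 1, 2, 1, 2, 2, 1, 1]; set D = diag(4, 1, 2, 1, 2, 2, 1, 1) and form L = D - A. Since every row of L sums to 0, the all-ones vector is in the kernel and 0 is an eigenvalue. The largest eigenvalue, 5.1732, is at most the vertex count 8. The eigenvalues sum to 14, which equals trace(L) = 2|E|.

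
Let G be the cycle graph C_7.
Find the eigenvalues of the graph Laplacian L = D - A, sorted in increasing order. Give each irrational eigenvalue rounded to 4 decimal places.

[0, 0.7530, 0.7530, 2.4450, 2.4450, 3.8019, 3.8019]

The graph has 7 vertices and degree multiset [2, 2, 2, 2, 2, 2, 2]; D is the diagonal matrix of degrees and L = D - A. L is symmetric positive semidefinite, so every eigenvalue is real and nonnegative. The largest eigenvalue, 3.8019, is at most the vertex count 7. By the matrix-tree theorem the graph has (1/7) * product of the nonzero eigenvalues = 7 spanning trees.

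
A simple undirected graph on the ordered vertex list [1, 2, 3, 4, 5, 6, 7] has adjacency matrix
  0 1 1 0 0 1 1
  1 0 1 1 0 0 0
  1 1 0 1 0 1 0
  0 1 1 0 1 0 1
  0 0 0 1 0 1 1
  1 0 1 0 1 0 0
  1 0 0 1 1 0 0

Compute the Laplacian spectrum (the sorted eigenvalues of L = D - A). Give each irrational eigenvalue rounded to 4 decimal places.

[0, 2.0681, 2.5858, 3.4824, 4.5176, 5.4142, 5.9319]

Each diagonal entry of L is the vertex degree and each off-diagonal entry is -1 where an edge is present, 0 otherwise; in the order [1, 2, 3, 4, 5, 6, 7] the diagonal is [4, 3, 4, 4, 3, 3, 3]. Diagonalising L (or applying a numerical eigensolver to the 7x7 matrix) gives the spectrum above. The single zero eigenvalue shows the graph is connected. The eigenvalues sum to 24, which equals trace(L) = 2|E|. There is one zero in the spectrum, matching the 1 component.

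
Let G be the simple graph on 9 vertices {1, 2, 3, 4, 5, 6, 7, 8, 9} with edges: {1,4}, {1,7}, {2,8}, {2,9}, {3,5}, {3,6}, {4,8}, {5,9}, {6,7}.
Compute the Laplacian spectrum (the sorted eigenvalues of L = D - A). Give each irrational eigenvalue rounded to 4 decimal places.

Each diagonal entry of L is the vertex degree and each off-diagonal entry is -1 where an edge is present, 0 otherwise; in the order [1, 2, 3, 4, 5, 6, 7, 8, 9] the diagonal is [2, 2, 2, 2, 2, 2, 2, 2, 2]. Diagonalising L (or applying a numerical eigensolver to the 9x9 matrix) gives the spectrum above. The single zero eigenvalue shows the graph is connected. The largest eigenvalue, 3.8794, is at most the vertex count 9.

[0, 0.4679, 0.4679, 1.6527, 1.6527, 3, 3, 3.8794, 3.8794]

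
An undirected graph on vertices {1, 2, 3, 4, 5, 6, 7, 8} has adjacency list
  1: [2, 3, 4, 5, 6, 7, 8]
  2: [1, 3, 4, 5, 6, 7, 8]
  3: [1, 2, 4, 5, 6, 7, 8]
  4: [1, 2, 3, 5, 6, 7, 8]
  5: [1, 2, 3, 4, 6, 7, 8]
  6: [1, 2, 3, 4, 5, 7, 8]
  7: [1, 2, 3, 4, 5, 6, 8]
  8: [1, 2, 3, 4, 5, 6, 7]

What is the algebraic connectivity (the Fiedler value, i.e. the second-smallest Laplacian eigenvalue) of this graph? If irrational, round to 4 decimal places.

8

With the vertex order [1, 2, 3, 4, 5, 6, 7, 8], the degrees are [7, 7, 7, 7, 7, 7, 7, 7], giving D = diag(7, 7, 7, 7, 7, 7, 7, 7) and L = D - A. The sorted Laplacian eigenvalues are [0, 8, 8, 8, 8, 8, 8, 8]; the algebraic connectivity is the second entry, 8. There is one zero in the spectrum, matching the 1 component.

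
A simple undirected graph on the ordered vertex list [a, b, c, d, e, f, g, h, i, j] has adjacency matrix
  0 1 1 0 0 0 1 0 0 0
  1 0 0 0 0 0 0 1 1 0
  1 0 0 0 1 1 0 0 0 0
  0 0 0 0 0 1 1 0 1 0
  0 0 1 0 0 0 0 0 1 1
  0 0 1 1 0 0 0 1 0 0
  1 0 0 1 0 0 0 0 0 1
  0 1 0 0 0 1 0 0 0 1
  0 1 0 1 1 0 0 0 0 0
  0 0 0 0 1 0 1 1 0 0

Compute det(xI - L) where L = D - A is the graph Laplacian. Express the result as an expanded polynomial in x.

With the vertex order [a, b, c, d, e, f, g, h, i, j], the degrees are [3, 3, 3, 3, 3, 3, 3, 3, 3, 3], giving D = diag(3, 3, 3, 3, 3, 3, 3, 3, 3, 3) and L = D - A. L has integer entries, so p(x) = det(xI - L) has integer coefficients. Expanding the determinant yields x^10 - 30x^9 + 390x^8 - 2880x^7 + 13305x^6 - 39882x^5 + 77640x^4 - 94800x^3 + 66000x^2 - 20000x. Since p(0) = det(-L) = 0, x divides p(x). There is one zero in the spectrum, matching the 1 component.

x^10 - 30x^9 + 390x^8 - 2880x^7 + 13305x^6 - 39882x^5 + 77640x^4 - 94800x^3 + 66000x^2 - 20000x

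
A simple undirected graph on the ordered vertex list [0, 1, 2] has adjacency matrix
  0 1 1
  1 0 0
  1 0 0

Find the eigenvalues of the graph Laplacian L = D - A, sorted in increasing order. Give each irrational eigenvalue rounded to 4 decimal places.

[0, 1, 3]

With the vertex order [0, 1, 2], the degrees are [2, 1, 1], giving D = diag(2, 1, 1) and L = D - A. L is symmetric positive semidefinite, so every eigenvalue is real and nonnegative. There is one zero in the spectrum, matching the 1 component. The eigenvalues sum to 4, which equals trace(L) = 2|E|.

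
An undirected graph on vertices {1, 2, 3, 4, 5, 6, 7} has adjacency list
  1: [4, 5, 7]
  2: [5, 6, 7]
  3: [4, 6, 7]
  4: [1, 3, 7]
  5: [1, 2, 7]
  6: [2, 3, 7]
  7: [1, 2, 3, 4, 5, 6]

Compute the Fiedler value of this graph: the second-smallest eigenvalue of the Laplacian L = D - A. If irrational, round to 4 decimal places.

2

Each diagonal entry of L is the vertex degree and each off-diagonal entry is -1 where an edge is present, 0 otherwise; in the order [1, 2, 3, 4, 5, 6, 7] the diagonal is [3, 3, 3, 3, 3, 3, 6]. The smallest Laplacian eigenvalue is always 0. The next one, lambda_2 = 2, measures how hard the graph is to disconnect: larger values mean better connectivity. By the matrix-tree theorem the graph has (1/7) * product of the nonzero eigenvalues = 320 spanning trees.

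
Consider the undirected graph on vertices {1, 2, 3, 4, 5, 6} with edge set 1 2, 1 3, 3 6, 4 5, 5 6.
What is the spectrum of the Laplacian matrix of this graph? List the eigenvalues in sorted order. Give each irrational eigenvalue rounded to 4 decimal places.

Reading degrees in the order [1, 2, 3, 4, 5, 6] gives [2, 1, 2, 1, 2, 2]; set D = diag(2, 1, 2, 1, 2, 2) and form L = D - A. The multiplicity of 0 as a Laplacian eigenvalue equals the number of connected components. The single zero eigenvalue shows the graph is connected. The eigenvalues sum to 10, which equals trace(L) = 2|E|.

[0, 0.2679, 1, 2, 3, 3.7321]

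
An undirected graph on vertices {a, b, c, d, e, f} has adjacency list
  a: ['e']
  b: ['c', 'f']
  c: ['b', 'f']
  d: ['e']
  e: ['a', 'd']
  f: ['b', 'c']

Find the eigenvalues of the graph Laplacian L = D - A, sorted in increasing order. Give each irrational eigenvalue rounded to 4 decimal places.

Each diagonal entry of L is the vertex degree and each off-diagonal entry is -1 where an edge is present, 0 otherwise; in the order [a, b, c, d, e, f] the diagonal is [1, 2, 2, 1, 2, 2]. Diagonalising L (or applying a numerical eigensolver to the 6x6 matrix) gives the spectrum above. The 2 zero eigenvalues correspond to the 2 connected components. There are 2 zeros in the spectrum, matching the 2 components. The largest eigenvalue, 3, is at most the vertex count 6.

[0, 0, 1, 3, 3, 3]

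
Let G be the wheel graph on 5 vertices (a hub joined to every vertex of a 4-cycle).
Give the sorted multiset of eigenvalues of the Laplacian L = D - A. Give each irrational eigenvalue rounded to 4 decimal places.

The graph has 5 vertices and degree multiset [4, 3, 3, 3, 3]; D is the diagonal matrix of degrees and L = D - A. Since every row of L sums to 0, the all-ones vector is in the kernel and 0 is an eigenvalue.

[0, 3, 3, 5, 5]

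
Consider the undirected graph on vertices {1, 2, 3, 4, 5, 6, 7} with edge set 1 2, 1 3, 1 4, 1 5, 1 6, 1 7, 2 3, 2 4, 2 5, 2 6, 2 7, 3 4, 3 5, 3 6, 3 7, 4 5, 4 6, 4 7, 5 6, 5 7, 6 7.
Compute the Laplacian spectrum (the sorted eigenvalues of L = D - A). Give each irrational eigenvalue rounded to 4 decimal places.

With the vertex order [1, 2, 3, 4, 5, 6, 7], the degrees are [6, 6, 6, 6, 6, 6, 6], giving D = diag(6, 6, 6, 6, 6, 6, 6) and L = D - A. Since every row of L sums to 0, the all-ones vector is in the kernel and 0 is an eigenvalue. The largest eigenvalue, 7, is at most the vertex count 7.

[0, 7, 7, 7, 7, 7, 7]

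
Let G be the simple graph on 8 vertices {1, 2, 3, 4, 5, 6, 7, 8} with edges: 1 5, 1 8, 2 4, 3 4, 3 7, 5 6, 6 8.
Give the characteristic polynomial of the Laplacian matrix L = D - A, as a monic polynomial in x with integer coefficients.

Each diagonal entry of L is the vertex degree and each off-diagonal entry is -1 where an edge is present, 0 otherwise; in the order [1, 2, 3, 4, 5, 6, 7, 8] the diagonal is [2, 1, 2, 2, 2, 2, 1, 2]. Computing det(xI - L) by cofactor expansion (or equivalently via sum-over-permutations) gives x^8 - 14x^7 + 78x^6 - 220x^5 + 328x^4 - 240x^3 + 64x^2. The coefficient of x^7 equals -trace(L) = -14, matching the sum of degrees. The eigenvalues sum to 14, which equals trace(L) = 2|E|.

x^8 - 14x^7 + 78x^6 - 220x^5 + 328x^4 - 240x^3 + 64x^2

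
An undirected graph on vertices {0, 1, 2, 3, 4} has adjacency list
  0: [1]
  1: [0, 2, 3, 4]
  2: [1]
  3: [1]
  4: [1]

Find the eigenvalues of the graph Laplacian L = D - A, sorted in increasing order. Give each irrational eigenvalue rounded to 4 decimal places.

Reading degrees in the order [0, 1, 2, 3, 4] gives [1, 4, 1, 1, 1]; set D = diag(1, 4, 1, 1, 1) and form L = D - A. Diagonalising L (or applying a numerical eigensolver to the 5x5 matrix) gives the spectrum above. The single zero eigenvalue shows the graph is connected. By the matrix-tree theorem the graph has (1/5) * product of the nonzero eigenvalues = 1 spanning tree.

[0, 1, 1, 1, 5]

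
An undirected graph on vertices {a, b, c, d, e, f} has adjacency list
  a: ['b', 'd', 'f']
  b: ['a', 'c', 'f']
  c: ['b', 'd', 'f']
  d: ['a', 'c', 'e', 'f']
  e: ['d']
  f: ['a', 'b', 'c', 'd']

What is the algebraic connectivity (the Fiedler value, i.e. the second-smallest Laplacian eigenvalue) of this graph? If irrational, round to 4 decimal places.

0.9139

Each diagonal entry of L is the vertex degree and each off-diagonal entry is -1 where an edge is present, 0 otherwise; in the order [a, b, c, d, e, f] the diagonal is [3, 3, 3, 4, 1, 4]. The sorted Laplacian eigenvalues are [0, 0.9139, 3, 3.5720, 5, 5.5141]; the algebraic connectivity is the second entry, 0.9139.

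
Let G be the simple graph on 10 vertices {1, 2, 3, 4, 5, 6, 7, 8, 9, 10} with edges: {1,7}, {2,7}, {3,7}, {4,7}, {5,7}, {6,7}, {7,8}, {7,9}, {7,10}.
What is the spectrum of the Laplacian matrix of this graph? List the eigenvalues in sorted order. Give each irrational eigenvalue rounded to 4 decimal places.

Reading degrees in the order [1, 2, 3, 4, 5, 6, 7, 8, 9, 10] gives [1, 1, 1, 1, 1, 1, 9, 1, 1, 1]; set D = diag(1, 1, 1, 1, 1, 1, 9, 1, 1, 1) and form L = D - A. Since every row of L sums to 0, the all-ones vector is in the kernel and 0 is an eigenvalue. The single zero eigenvalue shows the graph is connected. The eigenvalues sum to 18, which equals trace(L) = 2|E|. There is one zero in the spectrum, matching the 1 component.

[0, 1, 1, 1, 1, 1, 1, 1, 1, 10]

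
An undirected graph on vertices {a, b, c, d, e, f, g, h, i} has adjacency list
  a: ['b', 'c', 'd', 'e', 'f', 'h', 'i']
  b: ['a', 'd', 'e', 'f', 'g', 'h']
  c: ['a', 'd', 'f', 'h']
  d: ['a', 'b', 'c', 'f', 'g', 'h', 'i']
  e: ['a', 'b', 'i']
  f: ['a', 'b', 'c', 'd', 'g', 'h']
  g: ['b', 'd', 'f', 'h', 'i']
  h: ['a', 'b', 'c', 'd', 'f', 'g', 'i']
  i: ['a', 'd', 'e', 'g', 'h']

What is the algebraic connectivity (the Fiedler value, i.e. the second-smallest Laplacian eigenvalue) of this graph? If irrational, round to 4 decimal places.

2.6946

Reading degrees in the order [a, b, c, d, e, f, g, h, i] gives [7, 6, 4, 7, 3, 6, 5, 7, 5]; set D = diag(7, 6, 4, 7, 3, 6, 5, 7, 5) and form L = D - A. The smallest Laplacian eigenvalue is always 0. The next one, lambda_2 = 2.6946, measures how hard the graph is to disconnect: larger values mean better connectivity. The eigenvalues sum to 50, which equals trace(L) = 2|E|.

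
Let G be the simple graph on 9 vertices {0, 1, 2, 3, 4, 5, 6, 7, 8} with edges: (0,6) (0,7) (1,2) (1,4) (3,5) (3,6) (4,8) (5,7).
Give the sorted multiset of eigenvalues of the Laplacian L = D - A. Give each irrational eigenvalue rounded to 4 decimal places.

[0, 0, 0.5858, 1.3820, 1.3820, 2, 3.4142, 3.6180, 3.6180]

With the vertex order [0, 1, 2, 3, 4, 5, 6, 7, 8], the degrees are [2, 2, 1, 2, 2, 2, 2, 2, 1], giving D = diag(2, 2, 1, 2, 2, 2, 2, 2, 1) and L = D - A. Diagonalising L (or applying a numerical eigensolver to the 9x9 matrix) gives the spectrum above. The 2 zero eigenvalues correspond to the 2 connected components. The largest eigenvalue, 3.6180, is at most the vertex count 9. The eigenvalues sum to 16, which equals trace(L) = 2|E|.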